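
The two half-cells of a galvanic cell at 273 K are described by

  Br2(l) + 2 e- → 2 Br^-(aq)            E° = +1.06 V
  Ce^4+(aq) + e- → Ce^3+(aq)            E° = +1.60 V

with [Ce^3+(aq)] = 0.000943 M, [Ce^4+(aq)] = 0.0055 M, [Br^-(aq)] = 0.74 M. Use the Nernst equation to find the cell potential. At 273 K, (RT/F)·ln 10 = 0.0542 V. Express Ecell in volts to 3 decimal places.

Since E°(Ce⁴⁺/Ce³⁺) > E°(Br₂/Br⁻), Ce⁴⁺/Ce³⁺ serves as the cathode.
The standard potential is +1.60 − (+1.06) = +0.54 V and the balanced reaction transfers n = 2 electrons.
For the overall reaction 2 Ce^4+(aq) + 2 Br^-(aq) → 2 Ce^3+(aq) + Br2(l), Q = [Ce^3+(aq)]^2 / ([Ce^4+(aq)]^2·[Br^-(aq)]^2) = 0.0537, giving log Q = −1.270.
By the Nernst equation, E = +0.54 − (0.0542/2)·(−1.270) = +0.574 V.

+0.574 V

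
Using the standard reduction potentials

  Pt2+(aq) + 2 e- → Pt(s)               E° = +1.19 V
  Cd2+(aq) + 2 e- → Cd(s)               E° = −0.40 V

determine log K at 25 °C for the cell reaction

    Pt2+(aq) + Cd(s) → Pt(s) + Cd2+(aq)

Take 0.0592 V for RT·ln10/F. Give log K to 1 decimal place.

log K = 53.7

The Pt²⁺/Pt couple is reduced (cathode); E°cell = +1.19 − (−0.40) = +1.59 V with n = 2.
At equilibrium E = 0, so log K = nE°cell / 0.0592 = (2)(+1.59) / 0.0592 = 53.7.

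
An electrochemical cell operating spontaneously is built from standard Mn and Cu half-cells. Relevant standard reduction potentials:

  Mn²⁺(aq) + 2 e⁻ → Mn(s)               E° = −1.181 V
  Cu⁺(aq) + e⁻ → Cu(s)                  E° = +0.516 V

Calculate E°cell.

The Cu⁺/Cu couple has the higher E°, so Cu ion is reduced (cathode) and Mn is oxidized (anode).
E°cell = E°(cathode) − E°(anode) = +0.516 − (−1.181) = +1.697 V.

+1.697 V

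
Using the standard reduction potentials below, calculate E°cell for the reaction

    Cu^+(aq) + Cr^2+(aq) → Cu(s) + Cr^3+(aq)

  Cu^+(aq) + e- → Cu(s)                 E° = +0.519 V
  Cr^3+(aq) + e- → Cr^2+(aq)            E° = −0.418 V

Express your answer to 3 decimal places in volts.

Cu^+(aq) gains electrons, so the Cu⁺/Cu couple is the cathode; the Cr³⁺/Cr²⁺ couple is the anode.
E°cell = E°(cathode) − E°(anode) = +0.519 − (−0.418) = +0.937 V.

+0.937 V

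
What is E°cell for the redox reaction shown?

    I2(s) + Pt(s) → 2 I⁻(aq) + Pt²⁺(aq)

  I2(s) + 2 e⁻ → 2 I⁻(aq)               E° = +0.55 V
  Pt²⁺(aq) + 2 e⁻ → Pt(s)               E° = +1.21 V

In the reaction as written, I2(s) is reduced (cathode) and Pt²⁺(aq) is produced by oxidation at the anode.
E°cell = E°(cathode) − E°(anode) = +0.55 − (+1.21) = −0.66 V.
The negative E°cell means the reaction is non-spontaneous in the direction written.

−0.66 V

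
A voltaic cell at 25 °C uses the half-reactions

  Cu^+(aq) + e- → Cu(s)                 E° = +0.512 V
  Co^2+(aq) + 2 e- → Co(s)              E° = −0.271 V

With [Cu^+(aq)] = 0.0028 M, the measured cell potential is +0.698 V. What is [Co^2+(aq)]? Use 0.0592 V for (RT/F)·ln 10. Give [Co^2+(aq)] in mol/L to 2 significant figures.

The Cu⁺/Cu couple has the larger reduction potential, so it is the cathode: E°cell = +0.512 − (−0.271) = +0.783 V and n = 2.
From the Nernst equation, log Q = n(E° − E)/0.0592 = 2·(+0.783 − (+0.698))/0.0592 = 2.872.
Balancing electrons gives 2 Cu^+(aq) + Co(s) → 2 Cu(s) + Co^2+(aq); thus Q = [Co^2+(aq)] / [Cu^+(aq)]^2.
Isolating [Co^2+(aq)] in Q = 10^{2.872} yields log [Co^2+(aq)] = −2.234, i.e. 0.0058 M.

0.0058 M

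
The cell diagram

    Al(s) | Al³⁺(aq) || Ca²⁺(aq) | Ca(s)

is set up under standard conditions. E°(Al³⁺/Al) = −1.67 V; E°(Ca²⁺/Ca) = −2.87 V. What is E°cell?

−1.20 V

By convention the left-hand electrode in cell notation is the anode (oxidation) and the right-hand electrode is the cathode (reduction).
E°cell = E°(right) − E°(left) = −2.87 − (−1.67) = −1.20 V.
The negative sign shows that, as written, the cell would require an external voltage to drive the reaction.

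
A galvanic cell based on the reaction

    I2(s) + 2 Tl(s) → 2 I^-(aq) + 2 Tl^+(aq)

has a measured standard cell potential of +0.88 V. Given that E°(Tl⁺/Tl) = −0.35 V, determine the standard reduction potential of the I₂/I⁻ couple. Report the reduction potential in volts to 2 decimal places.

+0.53 V

In the reaction as written the I₂/I⁻ couple is reduced (cathode) and Tl⁺/Tl is oxidized (anode), so E°cell = E°(I₂/I⁻) − E°(Tl⁺/Tl).
E°(I₂/I⁻) = E°cell + E°(anode) = +0.88 + (−0.35) = +0.53 V.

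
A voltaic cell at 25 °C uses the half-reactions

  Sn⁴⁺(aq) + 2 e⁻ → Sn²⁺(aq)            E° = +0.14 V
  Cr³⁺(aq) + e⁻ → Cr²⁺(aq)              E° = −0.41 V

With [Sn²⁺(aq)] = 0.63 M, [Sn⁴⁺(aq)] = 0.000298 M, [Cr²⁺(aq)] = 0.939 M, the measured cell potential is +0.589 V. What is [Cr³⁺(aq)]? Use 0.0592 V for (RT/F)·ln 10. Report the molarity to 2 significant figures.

0.0045 M

With Sn⁴⁺/Sn²⁺ at the cathode and Cr³⁺/Cr²⁺ at the anode, E°cell = +0.14 − (−0.41) = +0.55 V (n = 2).
Since E = E° − (0.0592/n)·log Q, log Q = n(E° − E)/0.0592 = −1.318.
For Sn⁴⁺(aq) + 2 Cr²⁺(aq) → Sn²⁺(aq) + 2 Cr³⁺(aq), the reaction quotient is Q = ([Sn²⁺(aq)]·[Cr³⁺(aq)]^2) / ([Sn⁴⁺(aq)]·[Cr²⁺(aq)]^2).
Isolating [Cr³⁺(aq)] in Q = 10^{−1.318} yields log [Cr³⁺(aq)] = −2.349, i.e. 0.0045 M.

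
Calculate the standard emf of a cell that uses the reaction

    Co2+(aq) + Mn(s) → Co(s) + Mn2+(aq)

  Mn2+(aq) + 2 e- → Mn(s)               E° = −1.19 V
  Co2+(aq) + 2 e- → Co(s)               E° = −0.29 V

+0.90 V

In the reaction as written, Co2+(aq) is reduced (cathode) and Mn2+(aq) is produced by oxidation at the anode.
E°cell = E°(cathode) − E°(anode) = −0.29 − (−1.19) = +0.90 V.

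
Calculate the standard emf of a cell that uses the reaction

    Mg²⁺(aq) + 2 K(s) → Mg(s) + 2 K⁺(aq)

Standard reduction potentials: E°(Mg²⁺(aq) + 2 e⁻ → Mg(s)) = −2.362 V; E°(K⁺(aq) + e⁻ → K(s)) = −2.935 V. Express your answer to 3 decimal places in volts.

+0.573 V

In the reaction as written, Mg²⁺(aq) is reduced (cathode) and K⁺(aq) is produced by oxidation at the anode.
E°cell = E°(cathode) − E°(anode) = −2.362 − (−2.935) = +0.573 V.
The positive value indicates the reaction is spontaneous as written.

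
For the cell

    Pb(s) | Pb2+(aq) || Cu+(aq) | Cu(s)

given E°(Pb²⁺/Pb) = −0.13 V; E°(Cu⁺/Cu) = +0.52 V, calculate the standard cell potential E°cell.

+0.65 V

By convention the left-hand electrode in cell notation is the anode (oxidation) and the right-hand electrode is the cathode (reduction).
E°cell = E°(right) − E°(left) = +0.52 − (−0.13) = +0.65 V.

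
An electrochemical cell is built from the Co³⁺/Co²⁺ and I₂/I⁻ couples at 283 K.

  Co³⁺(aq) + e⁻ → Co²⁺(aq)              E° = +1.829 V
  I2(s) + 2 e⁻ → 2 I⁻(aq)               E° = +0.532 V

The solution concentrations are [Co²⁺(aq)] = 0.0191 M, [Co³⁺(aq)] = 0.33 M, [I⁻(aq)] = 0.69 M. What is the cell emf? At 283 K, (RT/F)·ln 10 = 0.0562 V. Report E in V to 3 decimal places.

Since E°(Co³⁺/Co²⁺) > E°(I₂/I⁻), Co³⁺/Co²⁺ serves as the cathode.
E°cell = +1.829 − (+0.532) = +1.297 V, with n = 2 electrons transferred.
For the overall reaction 2 Co³⁺(aq) + 2 I⁻(aq) → 2 Co²⁺(aq) + I2(s), Q = [Co²⁺(aq)]^2 / ([Co³⁺(aq)]^2·[I⁻(aq)]^2) = 0.00704, giving log Q = −2.153.
E = E° − (0.0562/n)·log Q = +1.297 − (0.0562/2)(−2.153) = +1.357 V.

+1.357 V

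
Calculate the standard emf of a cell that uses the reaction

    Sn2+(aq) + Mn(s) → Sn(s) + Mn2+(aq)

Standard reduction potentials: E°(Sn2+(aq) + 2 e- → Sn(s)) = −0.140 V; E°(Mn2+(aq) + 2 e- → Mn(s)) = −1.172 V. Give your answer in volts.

Sn2+(aq) gains electrons, so the Sn²⁺/Sn couple is the cathode; the Mn²⁺/Mn couple is the anode.
E°cell = E°(cathode) − E°(anode) = −0.140 − (−1.172) = +1.032 V.
The positive value indicates the reaction is spontaneous as written.

+1.032 V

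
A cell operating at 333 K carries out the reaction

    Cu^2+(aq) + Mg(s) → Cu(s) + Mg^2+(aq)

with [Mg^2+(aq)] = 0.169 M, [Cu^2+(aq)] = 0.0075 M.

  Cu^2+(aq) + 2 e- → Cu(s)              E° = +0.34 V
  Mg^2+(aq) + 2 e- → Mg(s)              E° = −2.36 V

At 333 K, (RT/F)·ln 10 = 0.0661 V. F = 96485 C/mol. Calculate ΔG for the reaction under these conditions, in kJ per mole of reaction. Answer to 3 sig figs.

E°cell = +0.34 − (−2.36) = +2.70 V; the balanced reaction transfers n = 2 electrons.
The reaction quotient is [Mg^2+(aq)] / [Cu^2+(aq)] = 22.5; by Nernst, E = +2.70 − (0.0661/2)(1.353) = +2.6553 V.
Finally ΔG = −nFE = −(2)(96485 C/mol)(+2.6553 V) = −512 kJ/mol.

−512 kJ/mol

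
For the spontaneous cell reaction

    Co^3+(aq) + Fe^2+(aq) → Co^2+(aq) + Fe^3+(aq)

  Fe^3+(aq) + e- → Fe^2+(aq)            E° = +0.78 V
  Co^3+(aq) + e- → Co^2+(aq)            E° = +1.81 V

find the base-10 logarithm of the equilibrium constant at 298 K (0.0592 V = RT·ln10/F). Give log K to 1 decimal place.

The Co³⁺/Co²⁺ couple is reduced (cathode); E°cell = +1.81 − (+0.78) = +1.03 V with n = 1.
At equilibrium E = 0, so log K = nE°cell / 0.0592 = (1)(+1.03) / 0.0592 = 17.4.

log K = 17.4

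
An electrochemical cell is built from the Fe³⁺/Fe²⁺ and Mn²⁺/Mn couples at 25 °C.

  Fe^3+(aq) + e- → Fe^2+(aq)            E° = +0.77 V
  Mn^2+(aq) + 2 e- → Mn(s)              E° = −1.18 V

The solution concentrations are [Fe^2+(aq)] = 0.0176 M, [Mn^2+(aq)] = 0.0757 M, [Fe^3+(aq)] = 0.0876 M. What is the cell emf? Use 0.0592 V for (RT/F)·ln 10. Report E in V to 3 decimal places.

The Fe³⁺/Fe²⁺ couple has the more positive E°, so it is the cathode; Mn²⁺/Mn is the anode.
E°cell = +0.77 − (−1.18) = +1.95 V, with n = 2 electrons transferred.
For the overall reaction 2 Fe^3+(aq) + Mn(s) → 2 Fe^2+(aq) + Mn^2+(aq), Q = ([Fe^2+(aq)]^2·[Mn^2+(aq)]) / [Fe^3+(aq)]^2 = 0.00306, giving log Q = −2.515.
By the Nernst equation, E = +1.95 − (0.0592/2)·(−2.515) = +2.024 V.

+2.024 V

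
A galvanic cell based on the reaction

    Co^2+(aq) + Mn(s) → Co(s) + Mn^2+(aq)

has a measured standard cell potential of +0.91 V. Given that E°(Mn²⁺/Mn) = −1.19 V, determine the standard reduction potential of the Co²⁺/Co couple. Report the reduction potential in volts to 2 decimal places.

−0.28 V

In the reaction as written the Co²⁺/Co couple is reduced (cathode) and Mn²⁺/Mn is oxidized (anode), so E°cell = E°(Co²⁺/Co) − E°(Mn²⁺/Mn).
E°(Co²⁺/Co) = E°cell + E°(anode) = +0.91 + (−1.19) = −0.28 V.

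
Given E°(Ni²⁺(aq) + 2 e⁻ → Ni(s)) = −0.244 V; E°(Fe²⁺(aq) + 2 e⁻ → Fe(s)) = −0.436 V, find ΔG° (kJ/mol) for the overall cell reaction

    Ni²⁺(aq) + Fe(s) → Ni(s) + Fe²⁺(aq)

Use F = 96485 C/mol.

In the reaction as written Ni²⁺(aq) is reduced, so the Ni²⁺/Ni couple is the cathode and Fe²⁺/Fe is the anode.
E°cell = −0.244 − (−0.436) = +0.192 V; balancing electrons gives n = 2.
ΔG° = −nFE°cell = −(2)(96485)(+0.192) J/mol = −37.1 kJ/mol.

−37.1 kJ/mol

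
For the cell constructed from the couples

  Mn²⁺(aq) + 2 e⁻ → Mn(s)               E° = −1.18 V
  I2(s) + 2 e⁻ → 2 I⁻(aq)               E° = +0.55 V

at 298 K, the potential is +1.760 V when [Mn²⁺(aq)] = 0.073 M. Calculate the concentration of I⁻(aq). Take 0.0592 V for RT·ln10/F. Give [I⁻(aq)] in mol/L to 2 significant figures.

1.2 M

I₂/I⁻ is the cathode (higher E°); E°cell = +0.55 − (−1.18) = +1.73 V with n = 2.
Since E = E° − (0.0592/n)·log Q, log Q = n(E° − E)/0.0592 = −1.014.
The balanced reaction is I2(s) + Mn(s) → 2 I⁻(aq) + Mn²⁺(aq), so Q = [I⁻(aq)]^2·[Mn²⁺(aq)].
Substituting the known concentrations and solving, log [I⁻(aq)] = 0.061 and [I⁻(aq)] = 1.2 M.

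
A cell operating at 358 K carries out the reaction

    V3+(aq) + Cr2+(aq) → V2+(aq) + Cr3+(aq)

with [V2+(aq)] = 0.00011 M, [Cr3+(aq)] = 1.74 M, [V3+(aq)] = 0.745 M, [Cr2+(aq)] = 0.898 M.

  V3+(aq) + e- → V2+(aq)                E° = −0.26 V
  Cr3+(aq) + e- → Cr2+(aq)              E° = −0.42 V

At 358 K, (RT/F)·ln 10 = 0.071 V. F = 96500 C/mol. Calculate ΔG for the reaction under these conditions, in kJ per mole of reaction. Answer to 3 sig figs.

−39.7 kJ/mol

The standard cell potential is −0.26 − (−0.42) = +0.16 V, with n = 1 electron in the balanced equation.
Here Q = ([V2+(aq)]·[Cr3+(aq)]) / ([V3+(aq)]·[Cr2+(aq)]) = 0.000286 (log Q = −3.543), giving E = +0.16 − (0.071/1)·(−3.543) = +0.4116 V.
Finally ΔG = −nFE = −(1)(96500 C/mol)(+0.4116 V) = −39.7 kJ/mol.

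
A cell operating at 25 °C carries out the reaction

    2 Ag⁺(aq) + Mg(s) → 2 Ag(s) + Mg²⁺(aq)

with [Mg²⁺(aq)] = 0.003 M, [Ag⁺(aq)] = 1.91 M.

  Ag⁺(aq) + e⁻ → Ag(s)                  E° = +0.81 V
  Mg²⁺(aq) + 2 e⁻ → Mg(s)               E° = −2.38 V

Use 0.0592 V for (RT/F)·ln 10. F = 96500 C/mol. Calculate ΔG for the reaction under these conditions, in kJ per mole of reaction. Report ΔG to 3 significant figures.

With Ag⁺/Ag reduced at the cathode, E°cell = +0.81 − (−2.38) = +3.19 V and n = 2.
Q = [Mg²⁺(aq)] / [Ag⁺(aq)]^2 = 0.000822, so log Q = −3.085 and E = +3.19 − (0.0592/2)(−3.085) = +3.2813 V.
Then ΔG = −nFE = −2 × 96500 × +3.2813 J/mol = −633 kJ/mol.

−633 kJ/mol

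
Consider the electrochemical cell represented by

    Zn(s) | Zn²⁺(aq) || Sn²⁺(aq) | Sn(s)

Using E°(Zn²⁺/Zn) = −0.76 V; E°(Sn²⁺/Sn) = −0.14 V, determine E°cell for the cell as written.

+0.62 V

By convention the left-hand electrode in cell notation is the anode (oxidation) and the right-hand electrode is the cathode (reduction).
E°cell = E°(right) − E°(left) = −0.14 − (−0.76) = +0.62 V.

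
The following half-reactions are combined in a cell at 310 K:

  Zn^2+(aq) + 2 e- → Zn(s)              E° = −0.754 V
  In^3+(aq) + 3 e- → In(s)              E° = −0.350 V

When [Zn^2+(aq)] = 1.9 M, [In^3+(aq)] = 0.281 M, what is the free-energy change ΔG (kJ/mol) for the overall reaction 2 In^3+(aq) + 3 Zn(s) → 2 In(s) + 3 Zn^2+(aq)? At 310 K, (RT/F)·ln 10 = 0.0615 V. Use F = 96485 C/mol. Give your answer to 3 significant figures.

E°cell = −0.350 − (−0.754) = +0.404 V; the balanced reaction transfers n = 6 electrons.
Q = [Zn^2+(aq)]^3 / [In^3+(aq)]^2 = 86.9, so log Q = 1.939 and E = +0.404 − (0.0615/6)(1.939) = +0.3841 V.
Then ΔG = −nFE = −6 × 96485 × +0.3841 J/mol = −222 kJ/mol.

−222 kJ/mol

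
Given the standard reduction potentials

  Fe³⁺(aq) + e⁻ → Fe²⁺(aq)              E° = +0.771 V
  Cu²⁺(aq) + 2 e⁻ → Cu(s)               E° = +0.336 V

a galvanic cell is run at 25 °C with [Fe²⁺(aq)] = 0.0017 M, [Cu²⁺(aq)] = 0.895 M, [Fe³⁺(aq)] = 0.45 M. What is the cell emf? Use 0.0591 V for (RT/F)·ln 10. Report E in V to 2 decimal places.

+0.58 V

Since E°(Fe³⁺/Fe²⁺) > E°(Cu²⁺/Cu), Fe³⁺/Fe²⁺ serves as the cathode.
The standard potential is +0.771 − (+0.336) = +0.435 V and the balanced reaction transfers n = 2 electrons.
The balanced reaction is 2 Fe³⁺(aq) + Cu(s) → 2 Fe²⁺(aq) + Cu²⁺(aq), so Q = ([Fe²⁺(aq)]^2·[Cu²⁺(aq)]) / [Fe³⁺(aq)]^2 = 1.28×10^−5 and log Q = −4.894.
Applying E = E° − (RT ln10/nF)·log Q gives +0.435 − (0.0591/2)(−4.894) = +0.58 V.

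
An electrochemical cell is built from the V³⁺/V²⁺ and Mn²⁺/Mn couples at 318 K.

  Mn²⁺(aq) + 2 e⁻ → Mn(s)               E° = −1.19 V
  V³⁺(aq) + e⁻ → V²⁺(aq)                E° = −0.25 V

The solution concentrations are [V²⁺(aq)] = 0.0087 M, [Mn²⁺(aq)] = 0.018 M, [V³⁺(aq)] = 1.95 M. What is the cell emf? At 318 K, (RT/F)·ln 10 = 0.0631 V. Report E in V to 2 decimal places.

+1.14 V

V³⁺/V²⁺ is reduced (cathode, E° = −0.25 V) and Mn²⁺/Mn is oxidized (anode).
The standard potential is −0.25 − (−1.19) = +0.94 V and the balanced reaction transfers n = 2 electrons.
The balanced reaction is 2 V³⁺(aq) + Mn(s) → 2 V²⁺(aq) + Mn²⁺(aq), so Q = ([V²⁺(aq)]^2·[Mn²⁺(aq)]) / [V³⁺(aq)]^2 = 3.58×10^−7 and log Q = −6.446.
Applying E = E° − (RT ln10/nF)·log Q gives +0.94 − (0.0631/2)(−6.446) = +1.14 V.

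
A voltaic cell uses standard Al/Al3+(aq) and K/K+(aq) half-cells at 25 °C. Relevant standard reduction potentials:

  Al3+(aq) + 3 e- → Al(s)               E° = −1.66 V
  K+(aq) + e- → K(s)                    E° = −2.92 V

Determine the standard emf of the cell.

Of the two couples in this cell, the one with the more positive reduction potential is reduced at the cathode: here that is Al³⁺/Al (−1.66 V); K⁺/K (−2.92 V) is the anode.
E°cell = E°(cathode) − E°(anode) = −1.66 − (−2.92) = +1.26 V.

+1.26 V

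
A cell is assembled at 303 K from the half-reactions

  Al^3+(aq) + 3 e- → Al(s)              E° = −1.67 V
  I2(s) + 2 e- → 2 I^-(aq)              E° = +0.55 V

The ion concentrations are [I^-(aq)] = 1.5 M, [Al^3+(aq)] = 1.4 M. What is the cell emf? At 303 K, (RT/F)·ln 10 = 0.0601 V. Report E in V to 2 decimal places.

Since E°(I₂/I⁻) > E°(Al³⁺/Al), I₂/I⁻ serves as the cathode.
E°cell = +0.55 − (−1.67) = +2.22 V, with n = 6 electrons transferred.
For the overall reaction 3 I2(s) + 2 Al(s) → 6 I^-(aq) + 2 Al^3+(aq), Q = [I^-(aq)]^6·[Al^3+(aq)]^2 = 22.3, giving log Q = 1.349.
Applying E = E° − (RT ln10/nF)·log Q gives +2.22 − (0.0601/6)(1.349) = +2.21 V.

+2.21 V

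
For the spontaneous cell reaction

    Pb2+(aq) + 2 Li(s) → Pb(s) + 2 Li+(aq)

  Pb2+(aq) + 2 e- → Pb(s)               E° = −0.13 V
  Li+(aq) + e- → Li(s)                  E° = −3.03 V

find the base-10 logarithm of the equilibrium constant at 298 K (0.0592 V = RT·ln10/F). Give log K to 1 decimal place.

The Pb²⁺/Pb couple is reduced (cathode); E°cell = −0.13 − (−3.03) = +2.90 V with n = 2.
At equilibrium E = 0, so log K = nE°cell / 0.0592 = (2)(+2.90) / 0.0592 = 98.0.

log K = 98.0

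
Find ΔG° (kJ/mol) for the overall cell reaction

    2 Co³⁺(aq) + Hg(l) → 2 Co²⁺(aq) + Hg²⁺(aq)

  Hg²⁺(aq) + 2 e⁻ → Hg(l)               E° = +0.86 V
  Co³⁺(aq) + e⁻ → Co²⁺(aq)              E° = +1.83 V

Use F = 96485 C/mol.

In the reaction as written Co³⁺(aq) is reduced, so the Co³⁺/Co²⁺ couple is the cathode and Hg²⁺/Hg is the anode.
E°cell = +1.83 − (+0.86) = +0.97 V; balancing electrons gives n = 2.
ΔG° = −nFE°cell = −(2)(96485)(+0.97) J/mol = −187 kJ/mol.

−187 kJ/mol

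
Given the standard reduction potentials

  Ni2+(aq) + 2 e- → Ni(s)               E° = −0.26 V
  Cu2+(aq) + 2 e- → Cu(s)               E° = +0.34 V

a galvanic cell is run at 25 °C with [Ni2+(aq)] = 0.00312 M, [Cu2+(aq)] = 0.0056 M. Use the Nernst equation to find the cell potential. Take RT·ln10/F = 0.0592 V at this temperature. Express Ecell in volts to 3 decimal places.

Cu²⁺/Cu is reduced (cathode, E° = +0.34 V) and Ni²⁺/Ni is oxidized (anode).
E°cell = E°cat − E°an = +0.34 − (−0.26) = +0.60 V; n = 2.
For the overall reaction Cu2+(aq) + Ni(s) → Cu(s) + Ni2+(aq), Q = [Ni2+(aq)] / [Cu2+(aq)] = 0.557, giving log Q = −0.254.
E = E° − (0.0592/n)·log Q = +0.60 − (0.0592/2)(−0.254) = +0.608 V.

+0.608 V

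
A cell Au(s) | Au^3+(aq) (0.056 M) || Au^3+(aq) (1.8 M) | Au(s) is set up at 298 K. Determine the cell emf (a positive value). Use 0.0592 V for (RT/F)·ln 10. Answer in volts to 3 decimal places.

0.030 V

For a concentration cell E°cell = 0, since both electrodes use the same couple.
The compartment with the higher Au^3+(aq) concentration (1.8 M) acts as the cathode; ions are reduced there and produced at the dilute (0.056 M) anode.
With n = 3, Ecell = −(0.0592/3)·log([dilute]/[conc]) = −(0.0592/3)·log(0.056/1.8) = +0.030 V.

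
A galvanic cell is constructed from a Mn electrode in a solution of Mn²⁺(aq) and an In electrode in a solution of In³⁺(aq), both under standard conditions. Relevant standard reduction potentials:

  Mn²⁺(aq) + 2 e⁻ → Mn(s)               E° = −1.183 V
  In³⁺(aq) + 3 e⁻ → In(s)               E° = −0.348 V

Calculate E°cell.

+0.835 V

The In³⁺/In couple has the higher E°, so In ion is reduced (cathode) and Mn is oxidized (anode).
E°cell = E°(cathode) − E°(anode) = −0.348 − (−1.183) = +0.835 V.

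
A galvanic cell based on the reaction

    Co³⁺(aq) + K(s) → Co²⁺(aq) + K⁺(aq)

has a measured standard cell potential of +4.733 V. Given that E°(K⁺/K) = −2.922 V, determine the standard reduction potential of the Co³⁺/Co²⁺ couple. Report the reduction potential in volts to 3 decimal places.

In the reaction as written the Co³⁺/Co²⁺ couple is reduced (cathode) and K⁺/K is oxidized (anode), so E°cell = E°(Co³⁺/Co²⁺) − E°(K⁺/K).
E°(Co³⁺/Co²⁺) = E°cell + E°(anode) = +4.733 + (−2.922) = +1.811 V.

+1.811 V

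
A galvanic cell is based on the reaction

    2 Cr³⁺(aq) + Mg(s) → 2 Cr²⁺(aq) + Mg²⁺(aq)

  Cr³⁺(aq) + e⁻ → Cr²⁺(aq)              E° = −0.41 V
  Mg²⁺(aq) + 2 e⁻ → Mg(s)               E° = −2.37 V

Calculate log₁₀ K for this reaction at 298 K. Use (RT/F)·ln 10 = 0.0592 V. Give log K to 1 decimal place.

The Cr³⁺/Cr²⁺ couple is reduced (cathode); E°cell = −0.41 − (−2.37) = +1.96 V with n = 2.
At equilibrium E = 0, so log K = nE°cell / 0.0592 = (2)(+1.96) / 0.0592 = 66.2.

log K = 66.2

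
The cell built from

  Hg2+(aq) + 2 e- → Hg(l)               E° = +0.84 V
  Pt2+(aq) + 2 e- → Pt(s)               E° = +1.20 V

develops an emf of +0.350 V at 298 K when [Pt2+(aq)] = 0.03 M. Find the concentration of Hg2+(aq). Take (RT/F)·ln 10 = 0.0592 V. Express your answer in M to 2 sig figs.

0.065 M

The Pt²⁺/Pt couple has the larger reduction potential, so it is the cathode: E°cell = +1.20 − (+0.84) = +0.36 V and n = 2.
Since E = E° − (0.0592/n)·log Q, log Q = n(E° − E)/0.0592 = 0.338.
For Pt2+(aq) + Hg(l) → Pt(s) + Hg2+(aq), the reaction quotient is Q = [Hg2+(aq)] / [Pt2+(aq)].
Solving for the unknown gives log [Hg2+(aq)] = −1.185, so [Hg2+(aq)] ≈ 0.065 M.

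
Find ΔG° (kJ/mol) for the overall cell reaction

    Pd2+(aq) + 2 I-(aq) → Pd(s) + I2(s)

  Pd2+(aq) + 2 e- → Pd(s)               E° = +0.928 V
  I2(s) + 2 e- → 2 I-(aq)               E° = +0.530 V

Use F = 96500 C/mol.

−76.8 kJ/mol

In the reaction as written Pd2+(aq) is reduced, so the Pd²⁺/Pd couple is the cathode and I₂/I⁻ is the anode.
E°cell = +0.928 − (+0.530) = +0.398 V; balancing electrons gives n = 2.
ΔG° = −nFE°cell = −(2)(96500)(+0.398) J/mol = −76.8 kJ/mol.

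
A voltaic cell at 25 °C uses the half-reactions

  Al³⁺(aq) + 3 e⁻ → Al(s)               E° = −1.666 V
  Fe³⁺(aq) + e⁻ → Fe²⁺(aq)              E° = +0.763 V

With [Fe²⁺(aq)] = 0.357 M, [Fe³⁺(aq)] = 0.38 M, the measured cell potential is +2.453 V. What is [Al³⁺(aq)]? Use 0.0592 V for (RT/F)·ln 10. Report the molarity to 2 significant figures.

The Fe³⁺/Fe²⁺ couple has the larger reduction potential, so it is the cathode: E°cell = +0.763 − (−1.666) = +2.429 V and n = 3.
Since E = E° − (0.0592/n)·log Q, log Q = n(E° − E)/0.0592 = −1.216.
For 3 Fe³⁺(aq) + Al(s) → 3 Fe²⁺(aq) + Al³⁺(aq), the reaction quotient is Q = ([Fe²⁺(aq)]^3·[Al³⁺(aq)]) / [Fe³⁺(aq)]^3.
Solving for the unknown gives log [Al³⁺(aq)] = −1.135, so [Al³⁺(aq)] ≈ 0.073 M.

0.073 M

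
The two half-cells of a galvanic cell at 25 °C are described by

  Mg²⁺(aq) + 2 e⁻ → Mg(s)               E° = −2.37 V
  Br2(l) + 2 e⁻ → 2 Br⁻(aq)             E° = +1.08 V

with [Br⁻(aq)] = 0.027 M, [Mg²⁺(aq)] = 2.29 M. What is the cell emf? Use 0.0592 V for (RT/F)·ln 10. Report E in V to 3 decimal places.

+3.532 V

Br₂/Br⁻ is reduced (cathode, E° = +1.08 V) and Mg²⁺/Mg is oxidized (anode).
The standard potential is +1.08 − (−2.37) = +3.45 V and the balanced reaction transfers n = 2 electrons.
For the overall reaction Br2(l) + Mg(s) → 2 Br⁻(aq) + Mg²⁺(aq), Q = [Br⁻(aq)]^2·[Mg²⁺(aq)] = 0.00167, giving log Q = −2.777.
Applying E = E° − (RT ln10/nF)·log Q gives +3.45 − (0.0592/2)(−2.777) = +3.532 V.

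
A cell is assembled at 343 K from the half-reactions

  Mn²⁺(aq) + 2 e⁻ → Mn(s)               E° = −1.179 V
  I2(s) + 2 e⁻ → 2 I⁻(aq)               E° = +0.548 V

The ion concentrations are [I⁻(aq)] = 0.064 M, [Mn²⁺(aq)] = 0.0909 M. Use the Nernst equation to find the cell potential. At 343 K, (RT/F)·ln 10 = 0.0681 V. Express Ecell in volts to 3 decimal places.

+1.844 V

I₂/I⁻ is reduced (cathode, E° = +0.548 V) and Mn²⁺/Mn is oxidized (anode).
E°cell = +0.548 − (−1.179) = +1.727 V, with n = 2 electrons transferred.
For the overall reaction I2(s) + Mn(s) → 2 I⁻(aq) + Mn²⁺(aq), Q = [I⁻(aq)]^2·[Mn²⁺(aq)] = 0.000372, giving log Q = −3.429.
By the Nernst equation, E = +1.727 − (0.0681/2)·(−3.429) = +1.844 V.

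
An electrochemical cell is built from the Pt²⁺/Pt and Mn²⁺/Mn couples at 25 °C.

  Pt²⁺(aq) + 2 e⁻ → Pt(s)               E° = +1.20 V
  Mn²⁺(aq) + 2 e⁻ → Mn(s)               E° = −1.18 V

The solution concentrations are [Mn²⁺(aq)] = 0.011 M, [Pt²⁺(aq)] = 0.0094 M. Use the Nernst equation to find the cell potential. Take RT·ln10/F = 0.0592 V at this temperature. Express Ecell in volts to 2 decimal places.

The Pt²⁺/Pt couple has the more positive E°, so it is the cathode; Mn²⁺/Mn is the anode.
The standard potential is +1.20 − (−1.18) = +2.38 V and the balanced reaction transfers n = 2 electrons.
For the overall reaction Pt²⁺(aq) + Mn(s) → Pt(s) + Mn²⁺(aq), Q = [Mn²⁺(aq)] / [Pt²⁺(aq)] = 1.17, giving log Q = 0.068.
Applying E = E° − (RT ln10/nF)·log Q gives +2.38 − (0.0592/2)(0.068) = +2.38 V.

+2.38 V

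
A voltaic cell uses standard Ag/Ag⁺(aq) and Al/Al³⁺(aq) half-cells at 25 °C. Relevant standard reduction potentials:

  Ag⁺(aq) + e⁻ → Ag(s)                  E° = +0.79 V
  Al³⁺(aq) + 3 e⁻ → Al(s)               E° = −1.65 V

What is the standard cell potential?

The Ag⁺/Ag couple has the higher E°, so Ag ion is reduced (cathode) and Al is oxidized (anode).
E°cell = E°(cathode) − E°(anode) = +0.79 − (−1.65) = +2.44 V.

+2.44 V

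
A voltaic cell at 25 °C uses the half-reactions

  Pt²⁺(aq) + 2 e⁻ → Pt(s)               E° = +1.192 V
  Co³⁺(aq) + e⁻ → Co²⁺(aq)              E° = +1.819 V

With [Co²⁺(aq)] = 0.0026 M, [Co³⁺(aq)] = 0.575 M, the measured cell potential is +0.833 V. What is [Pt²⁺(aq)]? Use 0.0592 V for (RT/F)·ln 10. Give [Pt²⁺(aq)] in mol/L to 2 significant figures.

Co³⁺/Co²⁺ is the cathode (higher E°); E°cell = +1.819 − (+1.192) = +0.627 V with n = 2.
Since E = E° − (0.0592/n)·log Q, log Q = n(E° − E)/0.0592 = −6.959.
For 2 Co³⁺(aq) + Pt(s) → 2 Co²⁺(aq) + Pt²⁺(aq), the reaction quotient is Q = ([Co²⁺(aq)]^2·[Pt²⁺(aq)]) / [Co³⁺(aq)]^2.
Isolating [Pt²⁺(aq)] in Q = 10^{−6.959} yields log [Pt²⁺(aq)] = −2.270, i.e. 0.0054 M.

0.0054 M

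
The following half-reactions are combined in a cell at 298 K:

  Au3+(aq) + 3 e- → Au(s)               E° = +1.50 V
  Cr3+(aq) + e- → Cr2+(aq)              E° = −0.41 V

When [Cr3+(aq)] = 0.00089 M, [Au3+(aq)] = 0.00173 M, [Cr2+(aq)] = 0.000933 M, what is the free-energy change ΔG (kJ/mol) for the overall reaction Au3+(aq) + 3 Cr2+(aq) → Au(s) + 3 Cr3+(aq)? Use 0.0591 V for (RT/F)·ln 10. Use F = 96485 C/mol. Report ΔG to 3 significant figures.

−537 kJ/mol

The standard cell potential is +1.50 − (−0.41) = +1.91 V, with n = 3 electrons in the balanced equation.
Q = [Cr3+(aq)]^3 / ([Au3+(aq)]·[Cr2+(aq)]^3) = 502, so log Q = 2.700 and E = +1.91 − (0.0591/3)(2.700) = +1.8568 V.
Then ΔG = −nFE = −3 × 96485 × +1.8568 J/mol = −537 kJ/mol.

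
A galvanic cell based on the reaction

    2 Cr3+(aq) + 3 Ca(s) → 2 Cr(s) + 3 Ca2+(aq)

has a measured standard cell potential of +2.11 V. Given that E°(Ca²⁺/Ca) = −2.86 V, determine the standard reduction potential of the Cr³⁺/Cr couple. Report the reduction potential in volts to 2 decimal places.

−0.75 V

In the reaction as written the Cr³⁺/Cr couple is reduced (cathode) and Ca²⁺/Ca is oxidized (anode), so E°cell = E°(Cr³⁺/Cr) − E°(Ca²⁺/Ca).
E°(Cr³⁺/Cr) = E°cell + E°(anode) = +2.11 + (−2.86) = −0.75 V.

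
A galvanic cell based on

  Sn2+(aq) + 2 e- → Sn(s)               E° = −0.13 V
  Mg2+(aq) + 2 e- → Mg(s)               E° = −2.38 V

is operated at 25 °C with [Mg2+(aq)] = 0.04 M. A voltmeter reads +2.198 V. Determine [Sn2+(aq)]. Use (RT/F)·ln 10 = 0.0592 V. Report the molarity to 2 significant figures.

0.00070 M

The Sn²⁺/Sn couple has the larger reduction potential, so it is the cathode: E°cell = −0.13 − (−2.38) = +2.25 V and n = 2.
Rearranging E = E° − (0.0592/n)·log Q gives log Q = 2(+2.25 − (+2.198))/0.0592 = 1.757.
For Sn2+(aq) + Mg(s) → Sn(s) + Mg2+(aq), the reaction quotient is Q = [Mg2+(aq)] / [Sn2+(aq)].
Isolating [Sn2+(aq)] in Q = 10^{1.757} yields log [Sn2+(aq)] = −3.155, i.e. 0.00070 M.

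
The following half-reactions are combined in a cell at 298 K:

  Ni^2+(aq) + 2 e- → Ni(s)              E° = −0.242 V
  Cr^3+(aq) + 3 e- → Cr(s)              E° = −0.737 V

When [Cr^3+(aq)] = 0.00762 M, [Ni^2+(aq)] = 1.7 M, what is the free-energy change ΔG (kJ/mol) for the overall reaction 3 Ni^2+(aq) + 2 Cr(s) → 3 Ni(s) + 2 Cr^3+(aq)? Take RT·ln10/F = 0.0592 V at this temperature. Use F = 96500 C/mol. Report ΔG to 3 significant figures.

E°cell = −0.242 − (−0.737) = +0.495 V; the balanced reaction transfers n = 6 electrons.
The reaction quotient is [Cr^3+(aq)]^2 / [Ni^2+(aq)]^3 = 1.18×10^−5; by Nernst, E = +0.495 − (0.0592/6)(−4.927) = +0.5436 V.
ΔG = −nFE = −(6)(96500)(+0.5436) J/mol = −315 kJ/mol.

−315 kJ/mol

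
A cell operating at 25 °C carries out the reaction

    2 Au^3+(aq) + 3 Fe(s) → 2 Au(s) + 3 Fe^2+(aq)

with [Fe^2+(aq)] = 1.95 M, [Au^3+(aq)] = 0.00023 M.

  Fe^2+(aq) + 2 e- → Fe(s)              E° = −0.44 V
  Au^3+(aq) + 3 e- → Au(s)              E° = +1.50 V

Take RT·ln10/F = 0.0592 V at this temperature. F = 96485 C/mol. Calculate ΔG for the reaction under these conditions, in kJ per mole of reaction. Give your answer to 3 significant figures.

−1080 kJ/mol

The standard cell potential is +1.50 − (−0.44) = +1.94 V, with n = 6 electrons in the balanced equation.
Here Q = [Fe^2+(aq)]^3 / [Au^3+(aq)]^2 = 1.4×10^8 (log Q = 8.147), giving E = +1.94 − (0.0592/6)·(8.147) = +1.8596 V.
Then ΔG = −nFE = −6 × 96485 × +1.8596 J/mol = −1080 kJ/mol.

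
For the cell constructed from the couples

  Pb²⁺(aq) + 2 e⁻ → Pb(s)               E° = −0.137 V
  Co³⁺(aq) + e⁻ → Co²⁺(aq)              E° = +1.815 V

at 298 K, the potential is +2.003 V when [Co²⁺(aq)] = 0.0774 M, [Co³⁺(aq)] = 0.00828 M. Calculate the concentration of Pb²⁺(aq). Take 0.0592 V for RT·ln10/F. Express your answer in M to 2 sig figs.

0.00022 M

With Co³⁺/Co²⁺ at the cathode and Pb²⁺/Pb at the anode, E°cell = +1.815 − (−0.137) = +1.952 V (n = 2).
Rearranging E = E° − (0.0592/n)·log Q gives log Q = 2(+1.952 − (+2.003))/0.0592 = −1.723.
The balanced reaction is 2 Co³⁺(aq) + Pb(s) → 2 Co²⁺(aq) + Pb²⁺(aq), so Q = ([Co²⁺(aq)]^2·[Pb²⁺(aq)]) / [Co³⁺(aq)]^2.
Solving for the unknown gives log [Pb²⁺(aq)] = −3.664, so [Pb²⁺(aq)] ≈ 0.00022 M.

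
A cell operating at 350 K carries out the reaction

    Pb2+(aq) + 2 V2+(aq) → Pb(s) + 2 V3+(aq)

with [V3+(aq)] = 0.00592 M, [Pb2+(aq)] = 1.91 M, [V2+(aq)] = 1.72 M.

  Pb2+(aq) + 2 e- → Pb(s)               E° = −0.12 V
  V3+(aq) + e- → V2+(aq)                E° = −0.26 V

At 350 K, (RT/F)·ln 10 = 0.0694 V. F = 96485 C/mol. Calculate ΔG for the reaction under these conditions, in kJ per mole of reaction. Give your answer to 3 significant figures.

−61.9 kJ/mol

The standard cell potential is −0.12 − (−0.26) = +0.14 V, with n = 2 electrons in the balanced equation.
Q = [V3+(aq)]^2 / ([Pb2+(aq)]·[V2+(aq)]^2) = 6.2×10^−6, so log Q = −5.207 and E = +0.14 − (0.0694/2)(−5.207) = +0.3207 V.
ΔG = −nFE = −(2)(96485)(+0.3207) J/mol = −61.9 kJ/mol.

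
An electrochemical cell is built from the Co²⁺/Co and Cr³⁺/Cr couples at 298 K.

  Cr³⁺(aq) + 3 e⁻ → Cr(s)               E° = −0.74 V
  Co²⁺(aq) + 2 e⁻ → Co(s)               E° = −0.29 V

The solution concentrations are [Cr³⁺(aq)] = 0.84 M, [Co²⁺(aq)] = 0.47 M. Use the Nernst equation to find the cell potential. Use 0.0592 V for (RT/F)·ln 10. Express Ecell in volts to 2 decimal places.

Co²⁺/Co is reduced (cathode, E° = −0.29 V) and Cr³⁺/Cr is oxidized (anode).
E°cell = E°cat − E°an = −0.29 − (−0.74) = +0.45 V; n = 6.
For the overall reaction 3 Co²⁺(aq) + 2 Cr(s) → 3 Co(s) + 2 Cr³⁺(aq), Q = [Cr³⁺(aq)]^2 / [Co²⁺(aq)]^3 = 6.8, giving log Q = 0.832.
Applying E = E° − (RT ln10/nF)·log Q gives +0.45 − (0.0592/6)(0.832) = +0.44 V.

+0.44 V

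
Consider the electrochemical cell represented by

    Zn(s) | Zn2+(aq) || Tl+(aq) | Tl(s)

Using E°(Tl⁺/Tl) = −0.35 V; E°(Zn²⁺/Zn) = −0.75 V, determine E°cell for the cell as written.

+0.40 V

By convention the left-hand electrode in cell notation is the anode (oxidation) and the right-hand electrode is the cathode (reduction).
E°cell = E°(right) − E°(left) = −0.35 − (−0.75) = +0.40 V.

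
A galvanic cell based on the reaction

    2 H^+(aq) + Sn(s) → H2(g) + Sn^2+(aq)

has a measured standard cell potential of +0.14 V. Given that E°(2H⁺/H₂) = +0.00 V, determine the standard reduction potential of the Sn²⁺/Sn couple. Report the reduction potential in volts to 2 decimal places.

−0.14 V

In the reaction as written the 2H⁺/H₂ couple is reduced (cathode) and Sn²⁺/Sn is oxidized (anode), so E°cell = E°(2H⁺/H₂) − E°(Sn²⁺/Sn).
E°(Sn²⁺/Sn) = E°(cathode) − E°cell = +0.00 − (+0.14) = −0.14 V.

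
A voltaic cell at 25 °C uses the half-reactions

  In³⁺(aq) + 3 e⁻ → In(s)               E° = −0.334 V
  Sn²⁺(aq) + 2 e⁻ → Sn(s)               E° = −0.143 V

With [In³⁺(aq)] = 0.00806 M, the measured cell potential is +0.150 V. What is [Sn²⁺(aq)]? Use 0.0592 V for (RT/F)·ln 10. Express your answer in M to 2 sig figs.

Sn²⁺/Sn is the cathode (higher E°); E°cell = −0.143 − (−0.334) = +0.191 V with n = 6.
Since E = E° − (0.0592/n)·log Q, log Q = n(E° − E)/0.0592 = 4.155.
Balancing electrons gives 3 Sn²⁺(aq) + 2 In(s) → 3 Sn(s) + 2 In³⁺(aq); thus Q = [In³⁺(aq)]^2 / [Sn²⁺(aq)]^3.
Substituting the known concentrations and solving, log [Sn²⁺(aq)] = −2.781 and [Sn²⁺(aq)] = 0.0017 M.

0.0017 M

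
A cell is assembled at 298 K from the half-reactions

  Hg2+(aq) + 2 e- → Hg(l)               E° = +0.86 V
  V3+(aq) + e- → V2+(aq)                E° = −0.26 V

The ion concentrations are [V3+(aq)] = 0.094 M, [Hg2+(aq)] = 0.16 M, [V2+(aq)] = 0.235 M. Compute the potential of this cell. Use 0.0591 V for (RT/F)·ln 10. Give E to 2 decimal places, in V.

+1.12 V

Since E°(Hg²⁺/Hg) > E°(V³⁺/V²⁺), Hg²⁺/Hg serves as the cathode.
The standard potential is +0.86 − (−0.26) = +1.12 V and the balanced reaction transfers n = 2 electrons.
The balanced reaction is Hg2+(aq) + 2 V2+(aq) → Hg(l) + 2 V3+(aq), so Q = [V3+(aq)]^2 / ([Hg2+(aq)]·[V2+(aq)]^2) = 1 and log Q = 0.000.
E = E° − (0.0591/n)·log Q = +1.12 − (0.0591/2)(0.000) = +1.12 V.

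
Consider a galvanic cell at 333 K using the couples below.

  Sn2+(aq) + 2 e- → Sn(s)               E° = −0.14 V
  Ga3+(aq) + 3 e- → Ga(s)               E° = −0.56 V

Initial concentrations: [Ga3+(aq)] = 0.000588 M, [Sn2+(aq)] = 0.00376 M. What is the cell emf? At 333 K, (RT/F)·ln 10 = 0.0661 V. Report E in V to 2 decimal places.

+0.41 V

Sn²⁺/Sn is reduced (cathode, E° = −0.14 V) and Ga³⁺/Ga is oxidized (anode).
E°cell = E°cat − E°an = −0.14 − (−0.56) = +0.42 V; n = 6.
The balanced reaction is 3 Sn2+(aq) + 2 Ga(s) → 3 Sn(s) + 2 Ga3+(aq), so Q = [Ga3+(aq)]^2 / [Sn2+(aq)]^3 = 6.5 and log Q = 0.813.
E = E° − (0.0661/n)·log Q = +0.42 − (0.0661/6)(0.813) = +0.41 V.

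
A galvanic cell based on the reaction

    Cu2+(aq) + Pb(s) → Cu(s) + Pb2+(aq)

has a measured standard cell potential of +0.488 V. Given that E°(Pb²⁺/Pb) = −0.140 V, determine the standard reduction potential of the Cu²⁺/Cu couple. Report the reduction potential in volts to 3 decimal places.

In the reaction as written the Cu²⁺/Cu couple is reduced (cathode) and Pb²⁺/Pb is oxidized (anode), so E°cell = E°(Cu²⁺/Cu) − E°(Pb²⁺/Pb).
E°(Cu²⁺/Cu) = E°cell + E°(anode) = +0.488 + (−0.140) = +0.348 V.

+0.348 V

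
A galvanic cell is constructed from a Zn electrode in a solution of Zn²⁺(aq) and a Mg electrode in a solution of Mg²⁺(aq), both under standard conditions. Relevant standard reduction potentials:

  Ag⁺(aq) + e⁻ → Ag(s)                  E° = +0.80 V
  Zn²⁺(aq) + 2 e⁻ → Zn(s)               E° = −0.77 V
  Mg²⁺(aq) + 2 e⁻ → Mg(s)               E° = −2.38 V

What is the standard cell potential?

The Zn²⁺/Zn couple has the higher E°, so Zn ion is reduced (cathode) and Mg is oxidized (anode).
E°cell = E°(cathode) − E°(anode) = −0.77 − (−2.38) = +1.61 V.

+1.61 V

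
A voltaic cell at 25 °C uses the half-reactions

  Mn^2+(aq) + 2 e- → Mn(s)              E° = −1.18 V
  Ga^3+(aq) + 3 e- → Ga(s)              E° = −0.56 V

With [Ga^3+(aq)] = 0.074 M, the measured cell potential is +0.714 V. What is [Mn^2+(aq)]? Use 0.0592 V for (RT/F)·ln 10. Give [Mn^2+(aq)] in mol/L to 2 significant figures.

The Ga³⁺/Ga couple has the larger reduction potential, so it is the cathode: E°cell = −0.56 − (−1.18) = +0.62 V and n = 6.
Rearranging E = E° − (0.0592/n)·log Q gives log Q = 6(+0.62 − (+0.714))/0.0592 = −9.527.
The balanced reaction is 2 Ga^3+(aq) + 3 Mn(s) → 2 Ga(s) + 3 Mn^2+(aq), so Q = [Mn^2+(aq)]^3 / [Ga^3+(aq)]^2.
Isolating [Mn^2+(aq)] in Q = 10^{−9.527} yields log [Mn^2+(aq)] = −3.930, i.e. 0.00012 M.

0.00012 M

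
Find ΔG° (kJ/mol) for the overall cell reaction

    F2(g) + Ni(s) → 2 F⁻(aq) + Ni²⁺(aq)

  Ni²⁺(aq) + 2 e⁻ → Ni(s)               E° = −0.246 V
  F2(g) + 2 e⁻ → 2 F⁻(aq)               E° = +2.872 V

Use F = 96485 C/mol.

−602 kJ/mol

In the reaction as written F2(g) is reduced, so the F₂/F⁻ couple is the cathode and Ni²⁺/Ni is the anode.
E°cell = +2.872 − (−0.246) = +3.118 V; balancing electrons gives n = 2.
ΔG° = −nFE°cell = −(2)(96485)(+3.118) J/mol = −602 kJ/mol.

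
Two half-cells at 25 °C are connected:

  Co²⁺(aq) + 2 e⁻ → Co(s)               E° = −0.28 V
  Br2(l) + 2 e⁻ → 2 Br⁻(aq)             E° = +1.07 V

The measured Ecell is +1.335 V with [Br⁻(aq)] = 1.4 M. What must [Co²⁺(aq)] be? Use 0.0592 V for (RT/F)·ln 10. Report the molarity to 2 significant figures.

With Br₂/Br⁻ at the cathode and Co²⁺/Co at the anode, E°cell = +1.07 − (−0.28) = +1.35 V (n = 2).
Since E = E° − (0.0592/n)·log Q, log Q = n(E° − E)/0.0592 = 0.507.
The balanced reaction is Br2(l) + Co(s) → 2 Br⁻(aq) + Co²⁺(aq), so Q = [Br⁻(aq)]^2·[Co²⁺(aq)].
Isolating [Co²⁺(aq)] in Q = 10^{0.507} yields log [Co²⁺(aq)] = 0.215, i.e. 1.6 M.

1.6 M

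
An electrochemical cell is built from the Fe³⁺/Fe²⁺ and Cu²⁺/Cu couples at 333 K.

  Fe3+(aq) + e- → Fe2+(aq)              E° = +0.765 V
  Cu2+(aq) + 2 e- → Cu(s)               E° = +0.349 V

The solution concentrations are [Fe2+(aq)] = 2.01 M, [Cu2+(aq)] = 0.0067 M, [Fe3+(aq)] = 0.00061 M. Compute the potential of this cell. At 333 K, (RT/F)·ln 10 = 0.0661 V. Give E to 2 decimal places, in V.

Fe³⁺/Fe²⁺ is reduced (cathode, E° = +0.765 V) and Cu²⁺/Cu is oxidized (anode).
E°cell = +0.765 − (+0.349) = +0.416 V, with n = 2 electrons transferred.
Balancing gives 2 Fe3+(aq) + Cu(s) → 2 Fe2+(aq) + Cu2+(aq); hence Q = ([Fe2+(aq)]^2·[Cu2+(aq)]) / [Fe3+(aq)]^2 = 7.27×10^4 (log Q = 4.862).
Applying E = E° − (RT ln10/nF)·log Q gives +0.416 − (0.0661/2)(4.862) = +0.26 V.

+0.26 V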